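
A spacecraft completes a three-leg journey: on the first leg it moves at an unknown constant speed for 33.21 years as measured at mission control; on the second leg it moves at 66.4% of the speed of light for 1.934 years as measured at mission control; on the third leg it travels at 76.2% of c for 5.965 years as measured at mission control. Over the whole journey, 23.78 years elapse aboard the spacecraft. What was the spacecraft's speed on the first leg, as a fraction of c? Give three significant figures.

β = 0.831

Leg 1: speed unknown; τ_1 = 33.21/γ_1.
Leg 2: β = 0.664; γ = 1/√(1 − 0.664²) = 1/√0.5591 = 1.337; τ_2 = 1.934/1.337 = 1.446 years.
Leg 3: β = 0.762; γ = 1/√(1 − 0.762²) = 1/√0.4194 = 1.544; τ_3 = 5.965/1.544 = 3.863 years.
Total proper time: τ_1 + 1.446 + 3.863 = 23.78, so τ_1 = 23.78 − 5.309 = 18.47 years.
γ_1 = 33.21/18.47 = 1.798; β = √(1 − 1/γ²) = √0.6907.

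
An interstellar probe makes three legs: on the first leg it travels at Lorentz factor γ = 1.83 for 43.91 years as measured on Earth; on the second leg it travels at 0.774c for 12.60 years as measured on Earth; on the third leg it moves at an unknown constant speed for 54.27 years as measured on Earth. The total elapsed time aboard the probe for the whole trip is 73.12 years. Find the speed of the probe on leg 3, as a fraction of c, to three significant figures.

β = 0.652

Leg 1: γ = 1.83; τ_1 = 43.91/1.830 = 23.99 years.
Leg 2: γ = 1/√(1 − 0.774²) = 1/√0.4009 = 1.579; τ_2 = 12.60/1.579 = 7.978 years.
Leg 3: speed unknown; τ_3 = 54.27/γ_3.
Total proper time: 23.99 + 7.978 + τ_3 = 73.12, so τ_3 = 73.12 − 31.97 = 41.15 years.
γ_3 = 54.27/41.15 = 1.319; β = √(1 − 1/γ²) = √0.4251.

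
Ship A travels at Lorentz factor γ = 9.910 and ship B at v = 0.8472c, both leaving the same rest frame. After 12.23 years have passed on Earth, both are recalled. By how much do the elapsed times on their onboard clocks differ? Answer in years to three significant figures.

|τ_A − τ_B| = 5.26 years

A: γ = 9.910; τ_A = 12.23/9.910 = 1.234 years.
B: γ = 1/√(1 − 0.8472²) = 1/√0.2823 = 1.882; τ_B = 12.23/1.882 = 6.497 years.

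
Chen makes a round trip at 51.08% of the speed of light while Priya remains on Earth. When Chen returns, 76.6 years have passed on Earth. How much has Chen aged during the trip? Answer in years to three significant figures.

β = 0.5108; γ = 1/√(1 − 0.5108²) = 1/√0.7391 = 1.163
Chen's clock measures proper time along the trip: τ = Δt/γ = 76.6/1.163 years.

τ = 65.9 years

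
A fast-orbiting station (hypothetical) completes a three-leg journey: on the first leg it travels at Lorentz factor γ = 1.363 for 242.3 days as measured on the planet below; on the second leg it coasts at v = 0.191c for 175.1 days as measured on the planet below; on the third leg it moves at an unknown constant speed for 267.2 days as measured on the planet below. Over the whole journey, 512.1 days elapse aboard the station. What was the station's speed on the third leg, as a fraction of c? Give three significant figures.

Leg 1: γ = 1.363; τ_1 = 242.3/1.363 = 177.8 days.
Leg 2: γ = 1/√(1 − 0.191²) = 1/√0.9635 = 1.019; τ_2 = 175.1/1.019 = 171.9 days.
Leg 3: speed unknown; τ_3 = 267.2/γ_3.
Total proper time: 177.8 + 171.9 + τ_3 = 512.1, so τ_3 = 512.1 − 349.6 = 162.5 days.
γ_3 = 267.2/162.5 = 1.645; β = √(1 − 1/γ²) = √0.6304.

β = 0.794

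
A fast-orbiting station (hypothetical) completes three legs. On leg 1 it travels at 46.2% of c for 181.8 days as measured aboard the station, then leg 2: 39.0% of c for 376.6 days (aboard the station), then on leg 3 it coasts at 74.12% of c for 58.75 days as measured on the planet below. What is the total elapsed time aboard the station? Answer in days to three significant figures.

τ = 598 days

Leg 1: 181.8 days is already measured aboard the station.
Leg 2: 376.6 days is already measured aboard the station.
Leg 3: β = 0.7412; γ = 1/√(1 − 0.7412²) = 1/√0.4506 = 1.490; τ_3 = 58.75/1.490 = 39.44 days.
Total: 181.8 + 376.6 + 39.44 days.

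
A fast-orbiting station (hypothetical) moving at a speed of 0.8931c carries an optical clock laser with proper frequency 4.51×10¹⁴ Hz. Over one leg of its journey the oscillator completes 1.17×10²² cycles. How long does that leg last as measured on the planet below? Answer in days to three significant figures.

γ = 1/√(1 − 0.8931²) = 1/√0.2024 = 2.223
Proper time for N cycles: τ = N/f = 1.17×10²²/(4.51×10¹⁴) = 2.594×10⁷ s = 300.3 days.
Lab-frame duration Δt = γτ = 2.223 × 300.3 = 667.5 days.

Δt = 667 days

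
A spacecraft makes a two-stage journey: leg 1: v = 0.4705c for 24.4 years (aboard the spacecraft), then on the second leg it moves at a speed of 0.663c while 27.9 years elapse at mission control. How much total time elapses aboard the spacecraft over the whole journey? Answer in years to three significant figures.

τ = 45.3 years

Leg 1: 24.4 years is already measured aboard the spacecraft.
Leg 2: γ = 1/√(1 − 0.663²) = 1/√0.5604 = 1.336; τ_2 = 27.9/1.336 = 20.89 years.
Total: 24.40 + 20.89 years.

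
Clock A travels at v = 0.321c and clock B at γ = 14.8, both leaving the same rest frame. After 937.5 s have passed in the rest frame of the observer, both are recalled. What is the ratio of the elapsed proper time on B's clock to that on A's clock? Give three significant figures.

A: γ = 1/√(1 − 0.321²) = 1/√0.8970 = 1.056. B: γ = 14.8.
τ_A/τ_B = γ_B/γ_A = 14.80/1.056 = 14.02, so τ_B/τ_A = 0.07134.

τ_B/τ_A = 0.0713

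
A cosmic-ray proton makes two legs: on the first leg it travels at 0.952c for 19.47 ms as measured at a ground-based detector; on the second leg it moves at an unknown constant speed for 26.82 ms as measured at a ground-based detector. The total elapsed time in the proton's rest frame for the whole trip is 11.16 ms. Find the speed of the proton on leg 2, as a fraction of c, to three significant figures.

Leg 1: γ = 1/√(1 − 0.952²) = 1/√0.09370 = 3.267; τ_1 = 19.47/3.267 = 5.960 ms.
Leg 2: speed unknown; τ_2 = 26.82/γ_2.
Total proper time: 5.960 + τ_2 = 11.16, so τ_2 = 11.16 − 5.960 = 5.200 ms.
γ_2 = 26.82/5.200 = 5.157; β = √(1 − 1/γ²) = √0.9624.

β = 0.981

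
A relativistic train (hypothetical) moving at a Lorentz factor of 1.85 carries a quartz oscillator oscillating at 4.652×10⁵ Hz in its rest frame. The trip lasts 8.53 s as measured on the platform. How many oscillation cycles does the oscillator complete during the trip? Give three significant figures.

γ = 1.85
The oscillator's own cycle count is N = f × τ where τ is the proper time on the train. τ = Δt/γ = 8.53/1.850 = 4.611 s = 4.611×10⁰ s.
N = 4.652×10⁵ × 4.611×10⁰ = 2.145×10⁶.

N = 2.14×10⁶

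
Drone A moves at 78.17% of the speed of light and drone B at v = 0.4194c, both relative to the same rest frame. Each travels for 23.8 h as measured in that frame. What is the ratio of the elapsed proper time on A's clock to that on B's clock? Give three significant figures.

τ_A/τ_B = 0.687

A: β = 0.7817; γ = 1/√(1 − 0.7817²) = 1/√0.3889 = 1.603. B: γ = 1/√(1 − 0.4194²) = 1/√0.8241 = 1.102.
τ_A/τ_B = γ_B/γ_A = 1.102/1.603 = 0.6870, so τ_A/τ_B = 0.6870.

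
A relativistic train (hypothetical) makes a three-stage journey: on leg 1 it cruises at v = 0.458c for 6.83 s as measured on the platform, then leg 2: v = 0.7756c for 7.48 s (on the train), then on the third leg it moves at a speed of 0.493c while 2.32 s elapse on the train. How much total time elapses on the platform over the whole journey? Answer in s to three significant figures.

Δt = 21.3 s

Leg 1: 6.83 s is already measured on the platform.
Leg 2: γ = 1/√(1 − 0.7756²) = 1/√0.3984 = 1.584; Δt_2 = 1.584 × 7.48 = 11.85 s.
Leg 3: γ = 1/√(1 − 0.493²) = 1/√0.7570 = 1.149; Δt_3 = 1.149 × 2.32 = 2.667 s.
Total: 6.830 + 11.85 + 2.667 s.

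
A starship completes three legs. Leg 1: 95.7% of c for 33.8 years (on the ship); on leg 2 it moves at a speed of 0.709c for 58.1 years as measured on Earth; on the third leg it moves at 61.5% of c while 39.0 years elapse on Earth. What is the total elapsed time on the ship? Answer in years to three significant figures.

τ = 106 years

Leg 1: 33.8 years is already measured on the ship.
Leg 2: γ = 1/√(1 − 0.709²) = 1/√0.4973 = 1.418; τ_2 = 58.1/1.418 = 40.97 years.
Leg 3: β = 0.615; γ = 1/√(1 − 0.615²) = 1/√0.6218 = 1.268; τ_3 = 39.0/1.268 = 30.75 years.
Total: 33.80 + 40.97 + 30.75 years.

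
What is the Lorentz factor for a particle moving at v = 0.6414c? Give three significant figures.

γ = 1.30

γ = 1/√(1 − 0.6414²) = 1/√0.5886 = 1.303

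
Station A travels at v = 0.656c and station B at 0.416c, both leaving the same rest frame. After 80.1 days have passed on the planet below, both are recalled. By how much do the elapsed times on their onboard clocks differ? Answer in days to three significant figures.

|τ_A − τ_B| = 12.4 days

A: γ = 1/√(1 − 0.656²) = 1/√0.5697 = 1.325; τ_A = 80.1/1.325 = 60.46 days.
B: γ = 1/√(1 − 0.416²) = 1/√0.8269 = 1.100; τ_B = 80.1/1.100 = 72.84 days.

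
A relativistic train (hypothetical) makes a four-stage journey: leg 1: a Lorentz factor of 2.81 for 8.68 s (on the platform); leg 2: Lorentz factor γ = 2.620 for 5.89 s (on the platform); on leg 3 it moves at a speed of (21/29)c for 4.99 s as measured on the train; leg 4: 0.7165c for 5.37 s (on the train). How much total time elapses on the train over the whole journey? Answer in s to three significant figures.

τ = 15.7 s

Leg 1: γ = 2.81; τ_1 = 8.68/2.810 = 3.089 s.
Leg 2: γ = 2.620; τ_2 = 5.89/2.620 = 2.248 s.
Leg 3: 4.99 s is already measured on the train.
Leg 4: 5.37 s is already measured on the train.
Total: 3.089 + 2.248 + 4.990 + 5.370 s.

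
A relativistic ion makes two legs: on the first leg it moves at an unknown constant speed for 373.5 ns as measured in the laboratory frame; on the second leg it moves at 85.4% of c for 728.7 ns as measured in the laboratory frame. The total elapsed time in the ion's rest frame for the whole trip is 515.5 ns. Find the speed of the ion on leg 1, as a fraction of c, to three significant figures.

β = 0.931

Leg 1: speed unknown; τ_1 = 373.5/γ_1.
Leg 2: β = 0.854; γ = 1/√(1 − 0.854²) = 1/√0.2707 = 1.922; τ_2 = 728.7/1.922 = 379.1 ns.
Total proper time: τ_1 + 379.1 = 515.5, so τ_1 = 515.5 − 379.1 = 136.4 ns.
γ_1 = 373.5/136.4 = 2.739; β = √(1 − 1/γ²) = √0.8667.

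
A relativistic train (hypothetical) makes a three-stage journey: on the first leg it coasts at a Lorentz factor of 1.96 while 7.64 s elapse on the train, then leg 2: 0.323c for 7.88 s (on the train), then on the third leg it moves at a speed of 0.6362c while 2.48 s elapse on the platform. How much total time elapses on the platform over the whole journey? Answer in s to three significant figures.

Δt = 25.8 s

Leg 1: γ = 1.96; Δt_1 = 1.960 × 7.64 = 14.97 s.
Leg 2: γ = 1/√(1 − 0.323²) = 1/√0.8957 = 1.057; Δt_2 = 1.057 × 7.88 = 8.326 s.
Leg 3: 2.48 s is already measured on the platform.
Total: 14.97 + 8.326 + 2.480 s.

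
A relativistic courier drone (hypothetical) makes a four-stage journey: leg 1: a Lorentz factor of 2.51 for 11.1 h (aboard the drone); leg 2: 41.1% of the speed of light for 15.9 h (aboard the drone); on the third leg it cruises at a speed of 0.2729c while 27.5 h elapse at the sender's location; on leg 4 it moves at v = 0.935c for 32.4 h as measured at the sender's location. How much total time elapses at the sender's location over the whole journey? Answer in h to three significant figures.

Δt = 105 h

Leg 1: γ = 2.51; Δt_1 = 2.510 × 11.1 = 27.86 h.
Leg 2: β = 0.411; γ = 1/√(1 − 0.411²) = 1/√0.8311 = 1.097; Δt_2 = 1.097 × 15.9 = 17.44 h.
Leg 3: 27.5 h is already measured at the sender's location.
Leg 4: 32.4 h is already measured at the sender's location.
Total: 27.86 + 17.44 + 27.50 + 32.40 h.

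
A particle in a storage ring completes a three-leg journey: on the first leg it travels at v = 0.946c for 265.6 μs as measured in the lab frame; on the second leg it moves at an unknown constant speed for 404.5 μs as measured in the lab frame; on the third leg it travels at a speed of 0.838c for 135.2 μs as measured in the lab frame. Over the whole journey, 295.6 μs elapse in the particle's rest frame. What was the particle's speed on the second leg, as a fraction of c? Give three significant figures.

β = 0.942

Leg 1: γ = 1/√(1 − 0.946²) = 1/√0.1051 = 3.085; τ_1 = 265.6/3.085 = 86.10 μs.
Leg 2: speed unknown; τ_2 = 404.5/γ_2.
Leg 3: γ = 1/√(1 − 0.838²) = 1/√0.2978 = 1.833; τ_3 = 135.2/1.833 = 73.77 μs.
Total proper time: 86.10 + τ_2 + 73.77 = 295.6, so τ_2 = 295.6 − 159.9 = 135.7 μs.
γ_2 = 404.5/135.7 = 2.980; β = √(1 − 1/γ²) = √0.8874.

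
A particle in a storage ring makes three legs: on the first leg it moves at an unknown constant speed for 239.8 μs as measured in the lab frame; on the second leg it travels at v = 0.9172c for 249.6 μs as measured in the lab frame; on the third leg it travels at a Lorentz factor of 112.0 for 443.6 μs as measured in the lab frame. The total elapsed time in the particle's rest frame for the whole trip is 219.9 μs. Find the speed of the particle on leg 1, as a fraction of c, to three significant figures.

Leg 1: speed unknown; τ_1 = 239.8/γ_1.
Leg 2: γ = 1/√(1 − 0.9172²) = 1/√0.1587 = 2.510; τ_2 = 249.6/2.510 = 99.45 μs.
Leg 3: γ = 112.0; τ_3 = 443.6/112.0 = 3.961 μs.
Total proper time: τ_1 + 99.45 + 3.961 = 219.9, so τ_1 = 219.9 − 103.4 = 116.5 μs.
γ_1 = 239.8/116.5 = 2.059; β = √(1 − 1/γ²) = √0.7640.

β = 0.874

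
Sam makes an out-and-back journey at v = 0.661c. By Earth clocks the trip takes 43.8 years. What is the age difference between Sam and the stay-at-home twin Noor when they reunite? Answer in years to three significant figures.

γ = 1/√(1 − 0.661²) = 1/√0.5631 = 1.333
Sam's elapsed proper time: τ = 43.8/1.333 = 32.87 years.
Age gap = Δt − τ = 43.8 − 32.87 years.

Δt − τ = 10.9 years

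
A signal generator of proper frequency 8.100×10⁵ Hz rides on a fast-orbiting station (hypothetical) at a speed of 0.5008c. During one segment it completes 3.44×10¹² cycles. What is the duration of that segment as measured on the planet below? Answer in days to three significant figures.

Δt = 56.8 days

γ = 1/√(1 − 0.5008²) = 1/√0.7492 = 1.155
Proper time for N cycles: τ = N/f = 3.44×10¹²/(8.100×10⁵) = 4.247×10⁶ s = 49.15 days.
Lab-frame duration Δt = γτ = 1.155 × 49.15 = 56.79 days.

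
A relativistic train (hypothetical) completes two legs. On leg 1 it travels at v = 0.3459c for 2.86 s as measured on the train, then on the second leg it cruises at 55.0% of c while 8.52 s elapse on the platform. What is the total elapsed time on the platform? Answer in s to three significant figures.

Δt = 11.6 s

Leg 1: γ = 1/√(1 − 0.3459²) = 1/√0.8804 = 1.066; Δt_1 = 1.066 × 2.86 = 3.048 s.
Leg 2: 8.52 s is already measured on the platform.
Total: 3.048 + 8.520 s.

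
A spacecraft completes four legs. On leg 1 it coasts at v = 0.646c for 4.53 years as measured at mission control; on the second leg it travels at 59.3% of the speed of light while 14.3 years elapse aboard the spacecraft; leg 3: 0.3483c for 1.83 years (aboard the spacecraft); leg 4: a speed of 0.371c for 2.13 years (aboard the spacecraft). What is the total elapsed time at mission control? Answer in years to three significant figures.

Δt = 26.5 years

Leg 1: 4.53 years is already measured at mission control.
Leg 2: β = 0.593; γ = 1/√(1 − 0.593²) = 1/√0.6484 = 1.242; Δt_2 = 1.242 × 14.3 = 17.76 years.
Leg 3: γ = 1/√(1 − 0.3483²) = 1/√0.8787 = 1.067; Δt_3 = 1.067 × 1.83 = 1.952 years.
Leg 4: γ = 1/√(1 − 0.371²) = 1/√0.8624 = 1.077; Δt_4 = 1.077 × 2.13 = 2.294 years.
Total: 4.530 + 17.76 + 1.952 + 2.294 years.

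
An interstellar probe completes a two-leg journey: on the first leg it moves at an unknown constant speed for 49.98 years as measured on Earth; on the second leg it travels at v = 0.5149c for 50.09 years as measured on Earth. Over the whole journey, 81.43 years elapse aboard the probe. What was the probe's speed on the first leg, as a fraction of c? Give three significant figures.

β = 0.638

Leg 1: speed unknown; τ_1 = 49.98/γ_1.
Leg 2: γ = 1/√(1 − 0.5149²) = 1/√0.7349 = 1.167; τ_2 = 50.09/1.167 = 42.94 years.
Total proper time: τ_1 + 42.94 = 81.43, so τ_1 = 81.43 − 42.94 = 38.49 years.
γ_1 = 49.98/38.49 = 1.299; β = √(1 − 1/γ²) = √0.4069.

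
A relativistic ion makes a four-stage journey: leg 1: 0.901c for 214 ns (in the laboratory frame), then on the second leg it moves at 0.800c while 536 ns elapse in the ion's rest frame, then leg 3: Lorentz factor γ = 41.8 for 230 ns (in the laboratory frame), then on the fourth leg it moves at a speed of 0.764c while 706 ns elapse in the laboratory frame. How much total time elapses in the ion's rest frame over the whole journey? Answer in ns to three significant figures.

τ = 1090 ns

Leg 1: γ = 1/√(1 − 0.901²) = 1/√0.1882 = 2.305; τ_1 = 214/2.305 = 92.84 ns.
Leg 2: 536 ns is already measured in the ion's rest frame.
Leg 3: γ = 41.8; τ_3 = 230/41.80 = 5.502 ns.
Leg 4: γ = 1/√(1 − 0.764²) = 1/√0.4163 = 1.550; τ_4 = 706/1.550 = 455.5 ns.
Total: 92.84 + 536.0 + 5.502 + 455.5 ns.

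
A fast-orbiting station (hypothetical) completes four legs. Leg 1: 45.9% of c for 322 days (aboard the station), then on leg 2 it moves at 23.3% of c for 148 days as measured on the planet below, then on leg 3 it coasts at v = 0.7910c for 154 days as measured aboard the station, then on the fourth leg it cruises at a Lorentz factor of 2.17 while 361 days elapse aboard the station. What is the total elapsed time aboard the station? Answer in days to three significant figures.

Leg 1: 322 days is already measured aboard the station.
Leg 2: β = 0.233; γ = 1/√(1 − 0.233²) = 1/√0.9457 = 1.028; τ_2 = 148/1.028 = 143.9 days.
Leg 3: 154 days is already measured aboard the station.
Leg 4: 361 days is already measured aboard the station.
Total: 322.0 + 143.9 + 154.0 + 361.0 days.

τ = 981 days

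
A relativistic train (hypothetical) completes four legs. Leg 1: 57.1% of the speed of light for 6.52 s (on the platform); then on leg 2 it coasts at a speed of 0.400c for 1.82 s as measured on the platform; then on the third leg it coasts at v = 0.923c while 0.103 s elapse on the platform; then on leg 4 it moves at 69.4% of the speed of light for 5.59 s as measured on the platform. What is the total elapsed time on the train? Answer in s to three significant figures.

Leg 1: β = 0.571; γ = 1/√(1 − 0.571²) = 1/√0.6740 = 1.218; τ_1 = 6.52/1.218 = 5.353 s.
Leg 2: γ = 1/√(1 − 0.400²) = 1/√0.8400 = 1.091; τ_2 = 1.82/1.091 = 1.668 s.
Leg 3: γ = 1/√(1 − 0.923²) = 1/√0.1481 = 2.599; τ_3 = 0.103/2.599 = 0.03963 s.
Leg 4: β = 0.694; γ = 1/√(1 − 0.694²) = 1/√0.5184 = 1.389; τ_4 = 5.59/1.389 = 4.025 s.
Total: 5.353 + 1.668 + 0.03963 + 4.025 s.

τ = 11.1 s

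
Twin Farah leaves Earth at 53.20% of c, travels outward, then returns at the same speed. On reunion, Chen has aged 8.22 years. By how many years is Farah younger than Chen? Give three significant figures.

β = 0.5320; γ = 1/√(1 − 0.5320²) = 1/√0.7170 = 1.181
Farah's elapsed proper time: τ = 8.22/1.181 = 6.960 years.
Age gap = Δt − τ = 8.22 − 6.960 years.

Δt − τ = 1.26 years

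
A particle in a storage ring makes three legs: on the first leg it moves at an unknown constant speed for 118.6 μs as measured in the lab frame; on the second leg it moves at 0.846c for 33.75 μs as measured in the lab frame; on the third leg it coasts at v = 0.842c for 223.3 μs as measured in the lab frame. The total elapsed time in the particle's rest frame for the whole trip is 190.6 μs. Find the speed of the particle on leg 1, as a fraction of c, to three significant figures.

Leg 1: speed unknown; τ_1 = 118.6/γ_1.
Leg 2: γ = 1/√(1 − 0.846²) = 1/√0.2843 = 1.876; τ_2 = 33.75/1.876 = 17.99 μs.
Leg 3: γ = 1/√(1 − 0.842²) = 1/√0.2910 = 1.854; τ_3 = 223.3/1.854 = 120.5 μs.
Total proper time: τ_1 + 17.99 + 120.5 = 190.6, so τ_1 = 190.6 − 138.5 = 52.14 μs.
γ_1 = 118.6/52.14 = 2.275; β = √(1 − 1/γ²) = √0.8067.

β = 0.898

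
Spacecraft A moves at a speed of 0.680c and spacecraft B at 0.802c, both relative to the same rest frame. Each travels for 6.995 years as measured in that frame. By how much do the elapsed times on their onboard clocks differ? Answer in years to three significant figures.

A: γ = 1/√(1 − 0.680²) = 1/√0.5376 = 1.364; τ_A = 6.995/1.364 = 5.129 years.
B: γ = 1/√(1 − 0.802²) = 1/√0.3568 = 1.674; τ_B = 6.995/1.674 = 4.178 years.

|τ_A − τ_B| = 0.951 years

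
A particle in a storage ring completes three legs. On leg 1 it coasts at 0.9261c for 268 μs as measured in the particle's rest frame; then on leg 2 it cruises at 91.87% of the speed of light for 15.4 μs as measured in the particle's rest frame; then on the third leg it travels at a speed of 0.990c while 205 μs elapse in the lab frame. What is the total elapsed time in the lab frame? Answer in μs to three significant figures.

Leg 1: γ = 1/√(1 − 0.9261²) = 1/√0.1423 = 2.651; Δt_1 = 2.651 × 268 = 710.4 μs.
Leg 2: β = 0.9187; γ = 1/√(1 − 0.9187²) = 1/√0.1560 = 2.532; Δt_2 = 2.532 × 15.4 = 38.99 μs.
Leg 3: 205 μs is already measured in the lab frame.
Total: 710.4 + 38.99 + 205.0 μs.

Δt = 954 μs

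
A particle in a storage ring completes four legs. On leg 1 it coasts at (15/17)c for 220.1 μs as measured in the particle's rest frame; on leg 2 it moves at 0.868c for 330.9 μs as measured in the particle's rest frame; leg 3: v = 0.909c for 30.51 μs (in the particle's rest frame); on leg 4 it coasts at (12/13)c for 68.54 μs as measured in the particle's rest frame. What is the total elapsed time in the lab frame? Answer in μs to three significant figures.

Leg 1: γ = 1/√(1 − (15/17)²) = 17/8 = 2.125; Δt_1 = 2.125 × 220.1 = 467.7 μs.
Leg 2: γ = 1/√(1 − 0.868²) = 1/√0.2466 = 2.014; Δt_2 = 2.014 × 330.9 = 666.4 μs.
Leg 3: γ = 1/√(1 − 0.909²) = 1/√0.1737 = 2.399; Δt_3 = 2.399 × 30.51 = 73.20 μs.
Leg 4: γ = 1/√(1 − (12/13)²) = 13/5 = 2.600; Δt_4 = 2.600 × 68.54 = 178.2 μs.
Total: 467.7 + 666.4 + 73.20 + 178.2 μs.

Δt = 1390 μs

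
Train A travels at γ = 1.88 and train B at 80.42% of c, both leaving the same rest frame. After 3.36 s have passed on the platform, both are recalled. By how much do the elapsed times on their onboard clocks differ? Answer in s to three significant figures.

|τ_A − τ_B| = 0.210 s

A: γ = 1.88; τ_A = 3.36/1.880 = 1.787 s.
B: β = 0.8042; γ = 1/√(1 − 0.8042²) = 1/√0.3533 = 1.682; τ_B = 3.36/1.682 = 1.997 s.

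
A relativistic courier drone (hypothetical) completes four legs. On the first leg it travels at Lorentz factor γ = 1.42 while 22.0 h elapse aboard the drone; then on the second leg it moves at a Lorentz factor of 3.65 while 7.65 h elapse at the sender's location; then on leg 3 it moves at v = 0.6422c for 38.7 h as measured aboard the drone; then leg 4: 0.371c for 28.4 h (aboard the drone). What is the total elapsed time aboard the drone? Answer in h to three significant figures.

τ = 91.2 h

Leg 1: 22.0 h is already measured aboard the drone.
Leg 2: γ = 3.65; τ_2 = 7.65/3.650 = 2.096 h.
Leg 3: 38.7 h is already measured aboard the drone.
Leg 4: 28.4 h is already measured aboard the drone.
Total: 22.00 + 2.096 + 38.70 + 28.40 h.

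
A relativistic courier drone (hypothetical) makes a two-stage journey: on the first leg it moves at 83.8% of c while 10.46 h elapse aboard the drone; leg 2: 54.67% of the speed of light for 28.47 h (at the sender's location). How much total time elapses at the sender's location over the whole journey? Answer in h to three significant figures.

Δt = 47.6 h

Leg 1: β = 0.838; γ = 1/√(1 − 0.838²) = 1/√0.2978 = 1.833; Δt_1 = 1.833 × 10.46 = 19.17 h.
Leg 2: 28.47 h is already measured at the sender's location.
Total: 19.17 + 28.47 h.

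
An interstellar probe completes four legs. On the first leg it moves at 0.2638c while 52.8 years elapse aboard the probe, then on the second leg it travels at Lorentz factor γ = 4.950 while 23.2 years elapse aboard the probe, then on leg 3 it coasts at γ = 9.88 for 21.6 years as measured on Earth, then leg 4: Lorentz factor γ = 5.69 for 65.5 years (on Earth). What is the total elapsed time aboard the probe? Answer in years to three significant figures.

Leg 1: 52.8 years is already measured aboard the probe.
Leg 2: 23.2 years is already measured aboard the probe.
Leg 3: γ = 9.88; τ_3 = 21.6/9.880 = 2.186 years.
Leg 4: γ = 5.69; τ_4 = 65.5/5.690 = 11.51 years.
Total: 52.80 + 23.20 + 2.186 + 11.51 years.

τ = 89.7 years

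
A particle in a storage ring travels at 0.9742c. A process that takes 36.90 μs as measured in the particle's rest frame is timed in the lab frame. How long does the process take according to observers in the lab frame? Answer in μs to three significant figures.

γ = 1/√(1 − 0.9742²) = 1/√0.05093 = 4.431
The interval measured in the particle's rest frame is the proper time (both events occur at the same place in that frame); the lab-frame interval is Δt = γτ = 4.431 × 36.90 μs.

Δt = 164 μs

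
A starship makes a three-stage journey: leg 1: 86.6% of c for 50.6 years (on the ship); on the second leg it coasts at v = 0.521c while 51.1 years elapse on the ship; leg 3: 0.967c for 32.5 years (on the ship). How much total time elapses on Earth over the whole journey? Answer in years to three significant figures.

Leg 1: β = 0.866; γ = 1/√(1 − 0.866²) = 1/√0.2500 = 2.000; Δt_1 = 2.000 × 50.6 = 101.2 years.
Leg 2: γ = 1/√(1 − 0.521²) = 1/√0.7286 = 1.172; Δt_2 = 1.172 × 51.1 = 59.87 years.
Leg 3: γ = 1/√(1 − 0.967²) = 1/√0.06491 = 3.925; Δt_3 = 3.925 × 32.5 = 127.6 years.
Total: 101.2 + 59.87 + 127.6 years.

Δt = 289 years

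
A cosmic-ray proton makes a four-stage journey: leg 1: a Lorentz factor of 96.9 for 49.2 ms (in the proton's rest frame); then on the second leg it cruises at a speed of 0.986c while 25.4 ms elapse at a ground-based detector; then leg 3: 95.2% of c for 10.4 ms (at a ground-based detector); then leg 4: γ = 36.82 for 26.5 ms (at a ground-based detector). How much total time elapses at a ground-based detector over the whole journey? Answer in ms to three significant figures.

Δt = 4830 ms

Leg 1: γ = 96.9; Δt_1 = 96.90 × 49.2 = 4767 ms.
Leg 2: 25.4 ms is already measured at a ground-based detector.
Leg 3: 10.4 ms is already measured at a ground-based detector.
Leg 4: 26.5 ms is already measured at a ground-based detector.
Total: 4767 + 25.40 + 10.40 + 26.50 ms.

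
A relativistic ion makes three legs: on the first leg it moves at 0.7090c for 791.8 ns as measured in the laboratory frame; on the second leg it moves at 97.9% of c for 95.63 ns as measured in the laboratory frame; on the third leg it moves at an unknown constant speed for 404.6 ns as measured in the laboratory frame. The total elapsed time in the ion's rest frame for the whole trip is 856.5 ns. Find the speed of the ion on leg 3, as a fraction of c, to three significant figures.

β = 0.725

Leg 1: γ = 1/√(1 − 0.7090²) = 1/√0.4973 = 1.418; τ_1 = 791.8/1.418 = 558.4 ns.
Leg 2: β = 0.979; γ = 1/√(1 − 0.979²) = 1/√0.04156 = 4.905; τ_2 = 95.63/4.905 = 19.50 ns.
Leg 3: speed unknown; τ_3 = 404.6/γ_3.
Total proper time: 558.4 + 19.50 + τ_3 = 856.5, so τ_3 = 856.5 − 577.9 = 278.6 ns.
γ_3 = 404.6/278.6 = 1.452; β = √(1 − 1/γ²) = √0.5258.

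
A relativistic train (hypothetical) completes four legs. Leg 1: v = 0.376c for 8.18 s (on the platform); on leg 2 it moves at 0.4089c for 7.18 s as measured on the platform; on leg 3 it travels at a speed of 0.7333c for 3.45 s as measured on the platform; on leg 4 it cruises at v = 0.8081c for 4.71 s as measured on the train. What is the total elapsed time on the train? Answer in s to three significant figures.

Leg 1: γ = 1/√(1 − 0.376²) = 1/√0.8586 = 1.079; τ_1 = 8.18/1.079 = 7.580 s.
Leg 2: γ = 1/√(1 − 0.4089²) = 1/√0.8328 = 1.096; τ_2 = 7.18/1.096 = 6.552 s.
Leg 3: γ = 1/√(1 − 0.7333²) = 1/√0.4623 = 1.471; τ_3 = 3.45/1.471 = 2.346 s.
Leg 4: 4.71 s is already measured on the train.
Total: 7.580 + 6.552 + 2.346 + 4.710 s.

τ = 21.2 s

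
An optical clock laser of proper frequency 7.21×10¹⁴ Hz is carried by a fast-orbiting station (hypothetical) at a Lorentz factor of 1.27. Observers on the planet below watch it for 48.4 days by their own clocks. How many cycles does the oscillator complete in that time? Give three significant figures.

γ = 1.27
During 48.4 days of lab time, the oscillator's proper time advances by τ = Δt/γ = 48.4/1.270 = 38.11 days = 3.293×10⁶ s.
N = f × τ = 7.21×10¹⁴ × 3.293×10⁶ = 2.374×10²¹.

N = 2.37×10²¹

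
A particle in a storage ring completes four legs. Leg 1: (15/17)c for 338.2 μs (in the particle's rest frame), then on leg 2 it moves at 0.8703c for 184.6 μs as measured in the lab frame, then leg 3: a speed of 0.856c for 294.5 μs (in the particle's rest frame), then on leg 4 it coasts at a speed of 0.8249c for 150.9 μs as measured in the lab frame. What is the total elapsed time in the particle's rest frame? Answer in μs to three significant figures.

Leg 1: 338.2 μs is already measured in the particle's rest frame.
Leg 2: γ = 1/√(1 − 0.8703²) = 1/√0.2426 = 2.030; τ_2 = 184.6/2.030 = 90.92 μs.
Leg 3: 294.5 μs is already measured in the particle's rest frame.
Leg 4: γ = 1/√(1 − 0.8249²) = 1/√0.3195 = 1.769; τ_4 = 150.9/1.769 = 85.30 μs.
Total: 338.2 + 90.92 + 294.5 + 85.30 μs.

τ = 809 μs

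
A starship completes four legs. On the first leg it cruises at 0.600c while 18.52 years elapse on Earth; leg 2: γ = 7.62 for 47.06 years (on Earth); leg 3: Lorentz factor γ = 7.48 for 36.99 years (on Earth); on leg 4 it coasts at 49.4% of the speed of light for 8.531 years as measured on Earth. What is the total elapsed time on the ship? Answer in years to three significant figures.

Leg 1: γ = 1/√(1 − 0.600²) = 5/4 = 1.250; τ_1 = 18.52/1.250 = 14.82 years.
Leg 2: γ = 7.62; τ_2 = 47.06/7.620 = 6.176 years.
Leg 3: γ = 7.48; τ_3 = 36.99/7.480 = 4.945 years.
Leg 4: β = 0.494; γ = 1/√(1 − 0.494²) = 1/√0.7560 = 1.150; τ_4 = 8.531/1.150 = 7.417 years.
Total: 14.82 + 6.176 + 4.945 + 7.417 years.

τ = 33.4 years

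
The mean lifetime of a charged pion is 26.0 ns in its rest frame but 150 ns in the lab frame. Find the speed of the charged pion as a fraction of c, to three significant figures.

β = 0.985

γ = Δt/τ₀ = 150/26.0 = 5.769
β = √(1 − 1/γ²) = √(1 − 0.03004) = √0.9700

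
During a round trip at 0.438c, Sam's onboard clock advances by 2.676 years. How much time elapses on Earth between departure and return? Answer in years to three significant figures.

γ = 1/√(1 − 0.438²) = 1/√0.8082 = 1.112
Earth-frame duration is the dilated interval: Δt = γτ = 1.112 × 2.676 years.

Δt = 2.98 years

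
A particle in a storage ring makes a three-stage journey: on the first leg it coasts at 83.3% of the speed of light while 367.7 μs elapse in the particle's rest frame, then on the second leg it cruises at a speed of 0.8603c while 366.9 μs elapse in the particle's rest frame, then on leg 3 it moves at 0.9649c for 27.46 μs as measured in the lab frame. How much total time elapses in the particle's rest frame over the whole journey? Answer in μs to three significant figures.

Leg 1: 367.7 μs is already measured in the particle's rest frame.
Leg 2: 366.9 μs is already measured in the particle's rest frame.
Leg 3: γ = 1/√(1 − 0.9649²) = 1/√0.06897 = 3.808; τ_3 = 27.46/3.808 = 7.211 μs.
Total: 367.7 + 366.9 + 7.211 μs.

τ = 742 μs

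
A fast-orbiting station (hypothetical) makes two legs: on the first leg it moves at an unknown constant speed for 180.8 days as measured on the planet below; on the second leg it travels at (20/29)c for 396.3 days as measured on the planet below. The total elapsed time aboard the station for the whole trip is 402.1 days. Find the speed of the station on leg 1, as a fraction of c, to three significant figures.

β = 0.771

Leg 1: speed unknown; τ_1 = 180.8/γ_1.
Leg 2: γ = 1/√(1 − (20/29)²) = 29/21 ≈ 1.381; τ_2 = 396.3/1.381 = 287.0 days.
Total proper time: τ_1 + 287.0 = 402.1, so τ_1 = 402.1 − 287.0 = 115.1 days.
γ_1 = 180.8/115.1 = 1.570; β = √(1 − 1/γ²) = √0.5946.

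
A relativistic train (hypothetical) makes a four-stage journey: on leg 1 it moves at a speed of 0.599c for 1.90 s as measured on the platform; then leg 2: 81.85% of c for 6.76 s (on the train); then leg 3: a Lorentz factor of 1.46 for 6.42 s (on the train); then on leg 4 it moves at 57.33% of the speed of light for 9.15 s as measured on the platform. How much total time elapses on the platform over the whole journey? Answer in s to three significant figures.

Leg 1: 1.90 s is already measured on the platform.
Leg 2: β = 0.8185; γ = 1/√(1 − 0.8185²) = 1/√0.3301 = 1.741; Δt_2 = 1.741 × 6.76 = 11.77 s.
Leg 3: γ = 1.46; Δt_3 = 1.460 × 6.42 = 9.373 s.
Leg 4: 9.15 s is already measured on the platform.
Total: 1.900 + 11.77 + 9.373 + 9.150 s.

Δt = 32.2 s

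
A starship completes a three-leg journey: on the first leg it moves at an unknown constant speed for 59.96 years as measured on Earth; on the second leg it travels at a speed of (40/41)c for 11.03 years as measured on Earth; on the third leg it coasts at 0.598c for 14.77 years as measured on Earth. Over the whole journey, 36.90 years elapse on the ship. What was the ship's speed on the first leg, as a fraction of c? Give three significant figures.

Leg 1: speed unknown; τ_1 = 59.96/γ_1.
Leg 2: γ = 1/√(1 − (40/41)²) = 41/9 ≈ 4.556; τ_2 = 11.03/4.556 = 2.421 years.
Leg 3: γ = 1/√(1 − 0.598²) = 1/√0.6424 = 1.248; τ_3 = 14.77/1.248 = 11.84 years.
Total proper time: τ_1 + 2.421 + 11.84 = 36.90, so τ_1 = 36.90 − 14.26 = 22.64 years.
γ_1 = 59.96/22.64 = 2.648; β = √(1 − 1/γ²) = √0.8574.

β = 0.926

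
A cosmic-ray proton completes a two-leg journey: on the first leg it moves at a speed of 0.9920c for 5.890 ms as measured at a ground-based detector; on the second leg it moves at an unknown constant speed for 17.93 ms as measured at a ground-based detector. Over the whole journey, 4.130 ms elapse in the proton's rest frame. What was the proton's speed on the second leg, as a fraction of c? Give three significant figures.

β = 0.982

Leg 1: γ = 1/√(1 − 0.9920²) = 1/√0.01594 = 7.922; τ_1 = 5.890/7.922 = 0.7435 ms.
Leg 2: speed unknown; τ_2 = 17.93/γ_2.
Total proper time: 0.7435 + τ_2 = 4.130, so τ_2 = 4.130 − 0.7435 = 3.386 ms.
γ_2 = 17.93/3.386 = 5.295; β = √(1 − 1/γ²) = √0.9643.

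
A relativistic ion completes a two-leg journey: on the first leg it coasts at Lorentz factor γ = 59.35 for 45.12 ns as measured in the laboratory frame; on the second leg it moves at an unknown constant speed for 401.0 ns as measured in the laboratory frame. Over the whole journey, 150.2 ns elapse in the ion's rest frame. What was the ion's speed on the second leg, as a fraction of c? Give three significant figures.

β = 0.928

Leg 1: γ = 59.35; τ_1 = 45.12/59.35 = 0.7602 ns.
Leg 2: speed unknown; τ_2 = 401.0/γ_2.
Total proper time: 0.7602 + τ_2 = 150.2, so τ_2 = 150.2 − 0.7602 = 149.4 ns.
γ_2 = 401.0/149.4 = 2.683; β = √(1 − 1/γ²) = √0.8611.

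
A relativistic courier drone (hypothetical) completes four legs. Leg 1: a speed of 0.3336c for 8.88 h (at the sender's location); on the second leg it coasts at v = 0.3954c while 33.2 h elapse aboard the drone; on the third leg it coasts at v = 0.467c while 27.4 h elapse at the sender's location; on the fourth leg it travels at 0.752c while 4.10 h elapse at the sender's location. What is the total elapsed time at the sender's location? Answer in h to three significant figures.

Leg 1: 8.88 h is already measured at the sender's location.
Leg 2: γ = 1/√(1 − 0.3954²) = 1/√0.8437 = 1.089; Δt_2 = 1.089 × 33.2 = 36.15 h.
Leg 3: 27.4 h is already measured at the sender's location.
Leg 4: 4.10 h is already measured at the sender's location.
Total: 8.880 + 36.15 + 27.40 + 4.100 h.

Δt = 76.5 h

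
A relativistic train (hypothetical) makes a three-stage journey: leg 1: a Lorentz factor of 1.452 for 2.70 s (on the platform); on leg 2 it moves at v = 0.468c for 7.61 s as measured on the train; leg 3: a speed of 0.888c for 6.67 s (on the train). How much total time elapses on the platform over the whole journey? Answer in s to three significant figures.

Leg 1: 2.70 s is already measured on the platform.
Leg 2: γ = 1/√(1 − 0.468²) = 1/√0.7810 = 1.132; Δt_2 = 1.132 × 7.61 = 8.611 s.
Leg 3: γ = 1/√(1 − 0.888²) = 1/√0.2115 = 2.175; Δt_3 = 2.175 × 6.67 = 14.50 s.
Total: 2.700 + 8.611 + 14.50 s.

Δt = 25.8 s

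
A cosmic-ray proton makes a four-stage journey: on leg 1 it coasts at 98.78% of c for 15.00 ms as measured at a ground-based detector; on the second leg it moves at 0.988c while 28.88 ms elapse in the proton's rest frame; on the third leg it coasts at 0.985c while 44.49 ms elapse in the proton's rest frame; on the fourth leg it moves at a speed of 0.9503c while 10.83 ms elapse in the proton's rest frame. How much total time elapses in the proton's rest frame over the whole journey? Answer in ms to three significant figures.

τ = 86.5 ms

Leg 1: β = 0.9878; γ = 1/√(1 − 0.9878²) = 1/√0.02425 = 6.421; τ_1 = 15.00/6.421 = 2.336 ms.
Leg 2: 28.88 ms is already measured in the proton's rest frame.
Leg 3: 44.49 ms is already measured in the proton's rest frame.
Leg 4: 10.83 ms is already measured in the proton's rest frame.
Total: 2.336 + 28.88 + 44.49 + 10.83 ms.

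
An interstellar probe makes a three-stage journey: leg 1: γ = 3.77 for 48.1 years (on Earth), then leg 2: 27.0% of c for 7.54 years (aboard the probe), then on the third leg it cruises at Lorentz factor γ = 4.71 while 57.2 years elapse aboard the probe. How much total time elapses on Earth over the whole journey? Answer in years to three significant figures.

Leg 1: 48.1 years is already measured on Earth.
Leg 2: β = 0.270; γ = 1/√(1 − 0.270²) = 1/√0.9271 = 1.039; Δt_2 = 1.039 × 7.54 = 7.831 years.
Leg 3: γ = 4.71; Δt_3 = 4.710 × 57.2 = 269.4 years.
Total: 48.10 + 7.831 + 269.4 years.

Δt = 325 years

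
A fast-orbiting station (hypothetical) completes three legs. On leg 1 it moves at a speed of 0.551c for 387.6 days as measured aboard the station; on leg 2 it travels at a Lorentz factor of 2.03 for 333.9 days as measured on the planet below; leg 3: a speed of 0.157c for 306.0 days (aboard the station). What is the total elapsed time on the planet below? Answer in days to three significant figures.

Leg 1: γ = 1/√(1 − 0.551²) = 1/√0.6964 = 1.198; Δt_1 = 1.198 × 387.6 = 464.5 days.
Leg 2: 333.9 days is already measured on the planet below.
Leg 3: γ = 1/√(1 − 0.157²) = 1/√0.9754 = 1.013; Δt_3 = 1.013 × 306.0 = 309.8 days.
Total: 464.5 + 333.9 + 309.8 days.

Δt = 1110 days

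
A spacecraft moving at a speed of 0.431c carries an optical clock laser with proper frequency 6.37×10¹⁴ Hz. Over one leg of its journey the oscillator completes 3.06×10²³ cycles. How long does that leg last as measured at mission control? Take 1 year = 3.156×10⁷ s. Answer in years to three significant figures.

γ = 1/√(1 − 0.431²) = 1/√0.8142 = 1.108
Proper time for N cycles: τ = N/f = 3.06×10²³/(6.37×10¹⁴) = 4.804×10⁸ s = 15.22 years.
Lab-frame duration Δt = γτ = 1.108 × 15.22 = 16.87 years.

Δt = 16.9 years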